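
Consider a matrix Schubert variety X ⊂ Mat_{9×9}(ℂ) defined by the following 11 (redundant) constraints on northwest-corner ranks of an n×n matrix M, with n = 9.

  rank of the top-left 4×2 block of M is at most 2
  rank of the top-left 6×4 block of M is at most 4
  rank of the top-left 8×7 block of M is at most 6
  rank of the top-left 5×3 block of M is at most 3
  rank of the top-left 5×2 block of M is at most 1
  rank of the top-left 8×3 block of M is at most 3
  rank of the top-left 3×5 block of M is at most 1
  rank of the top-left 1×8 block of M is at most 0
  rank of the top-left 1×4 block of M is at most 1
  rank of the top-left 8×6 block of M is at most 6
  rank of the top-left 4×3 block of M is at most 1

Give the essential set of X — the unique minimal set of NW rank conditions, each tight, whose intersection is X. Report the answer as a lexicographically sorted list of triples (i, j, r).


The tightest implied rank at each (i,j), from the 11 conditions:

  0 | 0 | 0 | 0 | 0 | 0 | 0 | 0 | 1
  1 | 1 | 1 | 1 | 1 | 1 | 1 | 1 | 2
  1 | 1 | 1 | 1 | 1 | 2 | 2 | 2 | 3
  1 | 1 | 1 | 2 | 2 | 3 | 3 | 3 | 4
  1 | 1 | 2 | 3 | 3 | 4 | 4 | 4 | 5
  1 | 2 | 3 | 4 | 4 | 5 | 5 | 5 | 6
  1 | 2 | 3 | 4 | 5 | 6 | 6 | 6 | 7
  1 | 2 | 3 | 4 | 5 | 6 | 6 | 7 | 8
  1 | 2 | 3 | 4 | 5 | 6 | 7 | 8 | 9

reading off 1-entries of Δ²R: w = (9, 1, 6, 4, 3, 2, 5, 8, 7).

5 SE-corners of the 16-cell Rothe diagram give Ess(w):

[(1, 8, 0), (3, 5, 1), (4, 3, 1), (5, 2, 1), (8, 7, 6)]


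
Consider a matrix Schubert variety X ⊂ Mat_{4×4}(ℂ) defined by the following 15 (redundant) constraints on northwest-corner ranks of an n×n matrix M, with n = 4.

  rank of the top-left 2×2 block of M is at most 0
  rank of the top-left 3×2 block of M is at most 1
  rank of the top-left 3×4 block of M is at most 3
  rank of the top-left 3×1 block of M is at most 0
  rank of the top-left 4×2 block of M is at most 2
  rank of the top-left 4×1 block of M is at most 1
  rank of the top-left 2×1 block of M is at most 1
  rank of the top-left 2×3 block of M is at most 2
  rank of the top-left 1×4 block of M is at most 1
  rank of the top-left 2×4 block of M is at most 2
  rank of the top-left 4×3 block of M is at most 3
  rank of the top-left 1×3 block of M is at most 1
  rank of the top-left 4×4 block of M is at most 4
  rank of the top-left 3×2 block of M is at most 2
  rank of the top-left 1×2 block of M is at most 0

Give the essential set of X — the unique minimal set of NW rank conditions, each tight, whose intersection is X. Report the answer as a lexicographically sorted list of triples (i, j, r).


The tightest implied rank at each (i,j), from the 15 conditions:

  row 1: 0 0 1 1
  row 2: 0 0 1 2
  row 3: 0 1 2 3
  row 4: 1 2 3 4

the unique w with this rank table is (3, 4, 2, 1).

2 SE-corners of the 5-cell Rothe diagram give Ess(w):

[(2, 2, 0), (3, 1, 0)]


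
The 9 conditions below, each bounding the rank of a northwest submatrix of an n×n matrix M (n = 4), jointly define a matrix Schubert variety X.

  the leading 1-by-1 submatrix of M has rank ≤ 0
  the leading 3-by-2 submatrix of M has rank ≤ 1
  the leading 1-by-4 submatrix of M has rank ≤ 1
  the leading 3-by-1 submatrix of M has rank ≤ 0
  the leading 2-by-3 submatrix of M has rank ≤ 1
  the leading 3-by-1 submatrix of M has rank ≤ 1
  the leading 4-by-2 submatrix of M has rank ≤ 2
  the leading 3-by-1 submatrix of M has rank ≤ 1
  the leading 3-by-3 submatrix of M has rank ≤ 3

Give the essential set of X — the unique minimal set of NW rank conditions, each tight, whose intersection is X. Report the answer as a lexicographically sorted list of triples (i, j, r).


Rank table r_w(4×4) implied by the 9 constraints:

  row 1: 0 1 1 1
  row 2: 0 1 1 2
  row 3: 0 1 2 3
  row 4: 1 2 3 4

giving w = (2, 4, 3, 1) via Δ²R.

2 SE-corners of the 4-cell Rothe diagram give Ess(w):

[(2, 3, 1), (3, 1, 0)]


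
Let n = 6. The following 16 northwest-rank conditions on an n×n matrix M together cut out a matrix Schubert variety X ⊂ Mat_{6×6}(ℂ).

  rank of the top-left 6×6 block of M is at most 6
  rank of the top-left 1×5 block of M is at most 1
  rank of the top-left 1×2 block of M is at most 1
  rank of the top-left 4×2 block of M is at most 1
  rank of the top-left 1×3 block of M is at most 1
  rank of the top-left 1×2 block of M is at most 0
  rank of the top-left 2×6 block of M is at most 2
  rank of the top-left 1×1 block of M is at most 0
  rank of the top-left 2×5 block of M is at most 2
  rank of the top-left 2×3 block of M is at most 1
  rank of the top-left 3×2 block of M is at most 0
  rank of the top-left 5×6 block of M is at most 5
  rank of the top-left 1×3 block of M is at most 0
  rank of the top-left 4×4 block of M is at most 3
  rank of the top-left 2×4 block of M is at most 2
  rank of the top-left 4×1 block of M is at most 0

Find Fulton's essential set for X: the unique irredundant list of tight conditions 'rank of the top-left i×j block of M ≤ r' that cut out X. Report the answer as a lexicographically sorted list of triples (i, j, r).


Rank table r_w(6×6) implied by the 16 constraints:

  R[1]: 0, 0, 0, 1, 1, 1
  R[2]: 0, 0, 1, 2, 2, 2
  R[3]: 0, 0, 1, 2, 3, 3
  R[4]: 0, 1, 2, 3, 4, 4
  R[5]: 1, 2, 3, 4, 5, 5
  R[6]: 1, 2, 3, 4, 5, 6

the unique w with this rank table is (4, 3, 5, 2, 1, 6).

|D(w)|=8, |Ess(w)|=3:

[(1, 3, 0), (3, 2, 0), (4, 1, 0)]


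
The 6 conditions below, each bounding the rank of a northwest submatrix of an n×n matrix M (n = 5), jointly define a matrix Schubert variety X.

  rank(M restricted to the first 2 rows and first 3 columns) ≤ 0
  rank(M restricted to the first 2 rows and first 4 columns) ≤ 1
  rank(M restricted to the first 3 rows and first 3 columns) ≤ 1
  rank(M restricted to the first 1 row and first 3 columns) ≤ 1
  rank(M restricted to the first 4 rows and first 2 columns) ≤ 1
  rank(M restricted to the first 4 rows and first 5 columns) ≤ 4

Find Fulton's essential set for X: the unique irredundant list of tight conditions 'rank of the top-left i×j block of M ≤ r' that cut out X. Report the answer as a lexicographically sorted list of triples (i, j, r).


Computing R[i][j] = min implied NW-rank bound (n=5, 6 conditions):

  R[1]: 0 | 0 | 0 | 1 | 1
  R[2]: 0 | 0 | 0 | 1 | 2
  R[3]: 1 | 1 | 1 | 2 | 3
  R[4]: 1 | 1 | 2 | 3 | 4
  R[5]: 1 | 2 | 3 | 4 | 5

hence w(1..5) = (4, 5, 1, 3, 2).

|D(w)|=7, |Ess(w)|=2:

[(2, 3, 0), (4, 2, 1)]


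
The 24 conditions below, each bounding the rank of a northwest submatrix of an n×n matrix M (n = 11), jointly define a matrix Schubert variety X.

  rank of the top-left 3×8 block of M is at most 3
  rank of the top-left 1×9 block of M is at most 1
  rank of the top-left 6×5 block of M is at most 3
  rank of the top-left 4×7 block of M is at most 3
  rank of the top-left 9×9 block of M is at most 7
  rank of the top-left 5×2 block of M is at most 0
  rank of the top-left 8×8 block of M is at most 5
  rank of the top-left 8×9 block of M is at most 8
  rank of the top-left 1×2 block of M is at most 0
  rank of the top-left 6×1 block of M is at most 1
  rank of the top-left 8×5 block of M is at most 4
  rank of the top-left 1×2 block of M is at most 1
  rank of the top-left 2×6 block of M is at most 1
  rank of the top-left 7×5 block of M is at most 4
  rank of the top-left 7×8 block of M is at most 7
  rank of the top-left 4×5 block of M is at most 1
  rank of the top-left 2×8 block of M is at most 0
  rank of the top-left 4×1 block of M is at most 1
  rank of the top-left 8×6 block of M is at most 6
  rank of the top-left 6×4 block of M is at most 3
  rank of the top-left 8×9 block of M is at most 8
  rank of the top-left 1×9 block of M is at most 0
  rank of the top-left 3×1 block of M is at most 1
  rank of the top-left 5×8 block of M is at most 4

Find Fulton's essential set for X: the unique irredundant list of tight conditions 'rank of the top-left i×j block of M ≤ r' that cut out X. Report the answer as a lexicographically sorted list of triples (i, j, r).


Reconstructing r_w from the 24 given conditions:

  R[1]: 0, 0, 0, 0, 0, 0, 0, 0, 0, 1, 1
  R[2]: 0, 0, 0, 0, 0, 0, 0, 0, 1, 2, 2
  R[3]: 0, 0, 1, 1, 1, 1, 1, 1, 2, 3, 3
  R[4]: 0, 0, 1, 1, 1, 2, 2, 2, 3, 4, 4
  R[5]: 0, 0, 1, 2, 2, 3, 3, 3, 4, 5, 5
  R[6]: 1, 1, 2, 3, 3, 4, 4, 4, 5, 6, 6
  R[7]: 1, 2, 3, 4, 4, 5, 5, 5, 6, 7, 7
  R[8]: 1, 2, 3, 4, 4, 5, 5, 5, 6, 7, 8
  R[9]: 1, 2, 3, 4, 5, 6, 6, 6, 7, 8, 9
  R[10]: 1, 2, 3, 4, 5, 6, 7, 7, 8, 9, 10
  R[11]: 1, 2, 3, 4, 5, 6, 7, 8, 9, 10, 11

hence w(1..11) = (10, 9, 3, 6, 4, 1, 2, 11, 5, 7, 8).

Fulton essential set (6 of the 28 Rothe cells):

[(1, 9, 0), (2, 8, 0), (4, 5, 1), (5, 2, 0), (8, 5, 4), (8, 8, 5)]


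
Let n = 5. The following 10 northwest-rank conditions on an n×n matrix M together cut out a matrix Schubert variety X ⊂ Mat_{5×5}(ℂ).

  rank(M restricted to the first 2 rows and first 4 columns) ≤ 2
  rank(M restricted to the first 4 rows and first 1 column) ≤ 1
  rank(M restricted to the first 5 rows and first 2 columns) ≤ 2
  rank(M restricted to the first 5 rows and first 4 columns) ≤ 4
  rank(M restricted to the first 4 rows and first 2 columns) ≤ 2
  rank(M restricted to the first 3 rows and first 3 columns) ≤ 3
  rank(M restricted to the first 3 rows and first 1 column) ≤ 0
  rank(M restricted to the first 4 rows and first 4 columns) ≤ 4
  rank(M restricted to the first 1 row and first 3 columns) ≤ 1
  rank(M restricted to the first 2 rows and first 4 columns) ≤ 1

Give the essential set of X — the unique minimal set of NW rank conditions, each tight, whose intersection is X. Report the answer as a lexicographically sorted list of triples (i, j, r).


Rank table r_w(5×5) implied by the 10 constraints:

  0 | 1 | 1 | 1 | 1
  0 | 1 | 1 | 1 | 2
  0 | 1 | 2 | 2 | 3
  1 | 2 | 3 | 3 | 4
  1 | 2 | 3 | 4 | 5

reading off 1-entries of Δ²R: w = (2, 5, 3, 1, 4).

Rothe diagram D(w) (5 cells), 2 SE-corners (essential conditions):

[(2, 4, 1), (3, 1, 0)]


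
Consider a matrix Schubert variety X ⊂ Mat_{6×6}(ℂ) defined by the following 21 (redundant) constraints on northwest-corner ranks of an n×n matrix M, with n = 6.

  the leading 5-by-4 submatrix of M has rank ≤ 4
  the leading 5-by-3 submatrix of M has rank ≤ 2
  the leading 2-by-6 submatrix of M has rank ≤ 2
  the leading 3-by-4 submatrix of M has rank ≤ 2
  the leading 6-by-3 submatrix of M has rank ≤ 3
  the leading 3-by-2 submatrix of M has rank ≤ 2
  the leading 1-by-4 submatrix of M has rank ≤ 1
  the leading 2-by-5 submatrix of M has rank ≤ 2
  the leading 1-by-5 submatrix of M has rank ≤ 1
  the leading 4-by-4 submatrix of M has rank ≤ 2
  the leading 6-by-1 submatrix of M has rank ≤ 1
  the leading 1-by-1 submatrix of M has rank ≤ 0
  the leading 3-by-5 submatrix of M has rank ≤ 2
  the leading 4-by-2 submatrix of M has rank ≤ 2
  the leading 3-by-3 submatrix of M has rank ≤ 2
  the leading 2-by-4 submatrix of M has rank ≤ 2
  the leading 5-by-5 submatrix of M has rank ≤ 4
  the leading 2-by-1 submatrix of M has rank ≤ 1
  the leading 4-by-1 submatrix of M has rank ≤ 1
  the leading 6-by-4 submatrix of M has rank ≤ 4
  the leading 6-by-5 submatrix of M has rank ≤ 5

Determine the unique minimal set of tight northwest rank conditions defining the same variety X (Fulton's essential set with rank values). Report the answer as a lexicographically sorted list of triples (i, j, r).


Recovering R(i,j) via the rank-extension bound from the 21 conditions:

  0 | 1 | 1 | 1 | 1 | 1
  1 | 2 | 2 | 2 | 2 | 2
  1 | 2 | 2 | 2 | 2 | 3
  1 | 2 | 2 | 2 | 3 | 4
  1 | 2 | 2 | 3 | 4 | 5
  1 | 2 | 3 | 4 | 5 | 6

hence w(1..6) = (2, 1, 6, 5, 4, 3).

4 SE-corners of the 7-cell Rothe diagram give Ess(w):

[(1, 1, 0), (3, 5, 2), (4, 4, 2), (5, 3, 2)]


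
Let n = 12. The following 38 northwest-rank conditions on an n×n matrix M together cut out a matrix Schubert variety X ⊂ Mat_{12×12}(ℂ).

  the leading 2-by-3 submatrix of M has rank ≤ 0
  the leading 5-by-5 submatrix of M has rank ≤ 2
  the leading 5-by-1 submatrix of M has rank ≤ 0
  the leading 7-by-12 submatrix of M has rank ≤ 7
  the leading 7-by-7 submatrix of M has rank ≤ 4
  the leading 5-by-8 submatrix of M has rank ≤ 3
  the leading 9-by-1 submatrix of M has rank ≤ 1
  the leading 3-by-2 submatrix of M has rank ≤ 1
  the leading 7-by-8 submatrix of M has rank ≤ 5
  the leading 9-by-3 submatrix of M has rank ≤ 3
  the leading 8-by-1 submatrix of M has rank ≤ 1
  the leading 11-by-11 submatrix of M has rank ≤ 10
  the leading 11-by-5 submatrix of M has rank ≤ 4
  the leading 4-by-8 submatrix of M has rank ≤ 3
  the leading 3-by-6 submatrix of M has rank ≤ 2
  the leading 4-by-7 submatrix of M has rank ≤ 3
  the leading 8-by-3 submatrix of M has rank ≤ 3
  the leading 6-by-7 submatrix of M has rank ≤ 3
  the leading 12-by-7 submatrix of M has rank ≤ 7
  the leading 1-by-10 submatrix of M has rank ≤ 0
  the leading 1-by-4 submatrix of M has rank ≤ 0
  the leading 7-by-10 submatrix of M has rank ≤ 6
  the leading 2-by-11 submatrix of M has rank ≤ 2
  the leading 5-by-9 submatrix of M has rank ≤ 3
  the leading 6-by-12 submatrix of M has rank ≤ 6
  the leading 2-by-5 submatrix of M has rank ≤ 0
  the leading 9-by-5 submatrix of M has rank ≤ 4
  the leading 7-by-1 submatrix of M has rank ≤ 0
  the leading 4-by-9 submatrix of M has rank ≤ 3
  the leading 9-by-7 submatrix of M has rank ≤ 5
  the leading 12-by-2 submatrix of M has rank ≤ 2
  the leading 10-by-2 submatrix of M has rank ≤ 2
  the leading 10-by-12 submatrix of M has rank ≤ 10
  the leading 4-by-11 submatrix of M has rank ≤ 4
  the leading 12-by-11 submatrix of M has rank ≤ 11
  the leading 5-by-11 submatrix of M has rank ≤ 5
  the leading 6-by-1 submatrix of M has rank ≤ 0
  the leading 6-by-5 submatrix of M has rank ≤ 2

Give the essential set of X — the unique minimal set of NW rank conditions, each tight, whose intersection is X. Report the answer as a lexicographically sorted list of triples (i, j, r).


Computing R[i][j] = min implied NW-rank bound (n=12, 38 conditions):

  row 1: 0  0  0  0  0  0  0  0  0  0  1  1
  row 2: 0  0  0  0  0  1  1  1  1  1  2  2
  row 3: 0  1  1  1  1  2  2  2  2  2  3  3
  row 4: 0  1  2  2  2  3  3  3  3  3  4  4
  row 5: 0  1  2  2  2  3  3  3  3  4  5  5
  row 6: 0  1  2  2  2  3  3  4  4  5  6  6
  row 7: 0  1  2  3  3  4  4  5  5  6  7  7
  row 8: 1  2  3  4  4  5  5  6  6  7  8  8
  row 9: 1  2  3  4  4  5  5  6  7  8  9  9
  row 10: 1  2  3  4  4  5  6  7  8  9  10  10
  row 11: 1  2  3  4  4  5  6  7  8  9  10  11
  row 12: 1  2  3  4  5  6  7  8  9  10  11  12

reading off 1-entries of Δ²R: w = (11, 6, 2, 3, 10, 8, 4, 1, 9, 7, 12, 5).

8 SE-corners of the 32-cell Rothe diagram give Ess(w):

[(1, 10, 0), (2, 5, 0), (5, 9, 3), (6, 5, 2), (6, 7, 3), (7, 1, 0), (9, 7, 5), (11, 5, 4)]


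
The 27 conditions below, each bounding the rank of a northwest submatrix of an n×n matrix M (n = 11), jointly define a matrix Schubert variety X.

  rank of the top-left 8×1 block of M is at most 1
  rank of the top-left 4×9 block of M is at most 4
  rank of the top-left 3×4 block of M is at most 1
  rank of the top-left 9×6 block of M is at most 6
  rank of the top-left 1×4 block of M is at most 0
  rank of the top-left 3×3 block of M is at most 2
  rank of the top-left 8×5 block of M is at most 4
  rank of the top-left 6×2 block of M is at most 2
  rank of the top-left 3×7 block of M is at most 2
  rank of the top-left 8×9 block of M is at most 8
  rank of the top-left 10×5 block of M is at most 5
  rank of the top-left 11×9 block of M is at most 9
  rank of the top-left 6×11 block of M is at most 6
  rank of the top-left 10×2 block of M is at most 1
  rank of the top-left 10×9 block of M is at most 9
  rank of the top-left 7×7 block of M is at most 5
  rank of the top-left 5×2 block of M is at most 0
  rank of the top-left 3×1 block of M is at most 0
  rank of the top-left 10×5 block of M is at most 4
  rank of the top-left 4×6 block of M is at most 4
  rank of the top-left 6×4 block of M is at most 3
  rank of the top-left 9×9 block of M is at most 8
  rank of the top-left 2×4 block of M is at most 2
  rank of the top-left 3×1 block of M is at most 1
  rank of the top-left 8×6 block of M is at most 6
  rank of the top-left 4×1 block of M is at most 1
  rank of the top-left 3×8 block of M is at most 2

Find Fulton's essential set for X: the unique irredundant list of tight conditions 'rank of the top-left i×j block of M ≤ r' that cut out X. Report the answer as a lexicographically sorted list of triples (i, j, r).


Reconstructing r_w from the 27 given conditions:

  0  0  0  0  1  1  1  1  1  1  1
  0  0  1  1  2  2  2  2  2  2  2
  0  0  1  1  2  2  2  2  3  3  3
  0  0  1  2  3  3  3  3  4  4  4
  0  0  1  2  3  4  4  4  5  5  5
  1  1  2  3  4  5  5  5  6  6  6
  1  1  2  3  4  5  5  6  7  7  7
  1  1  2  3  4  5  6  7  8  8  8
  1  1  2  3  4  5  6  7  8  9  9
  1  1  2  3  4  5  6  7  8  9  10
  1  2  3  4  5  6  7  8  9  10  11

so w = (5, 3, 9, 4, 6, 1, 8, 7, 10, 11, 2).

6 SE-corners of the 21-cell Rothe diagram give Ess(w):

[(1, 4, 0), (3, 4, 1), (3, 8, 2), (5, 2, 0), (7, 7, 5), (10, 2, 1)]


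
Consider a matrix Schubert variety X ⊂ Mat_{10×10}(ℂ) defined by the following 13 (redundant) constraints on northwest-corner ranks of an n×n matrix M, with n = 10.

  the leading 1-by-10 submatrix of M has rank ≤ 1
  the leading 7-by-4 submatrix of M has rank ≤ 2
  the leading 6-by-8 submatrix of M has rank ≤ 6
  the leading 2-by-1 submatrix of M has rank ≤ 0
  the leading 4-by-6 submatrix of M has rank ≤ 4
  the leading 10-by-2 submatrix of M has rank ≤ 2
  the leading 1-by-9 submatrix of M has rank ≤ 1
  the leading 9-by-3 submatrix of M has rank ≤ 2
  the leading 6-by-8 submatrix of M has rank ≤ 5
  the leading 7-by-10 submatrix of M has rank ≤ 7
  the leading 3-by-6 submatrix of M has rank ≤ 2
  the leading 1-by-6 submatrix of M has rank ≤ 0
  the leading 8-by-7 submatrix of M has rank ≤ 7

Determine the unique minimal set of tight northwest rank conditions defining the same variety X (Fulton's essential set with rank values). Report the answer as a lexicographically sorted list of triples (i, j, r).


Rank table r_w(10×10) implied by the 13 constraints:

  i=1: 0  0  0  0  0  0  1  1  1  1
  i=2: 0  1  1  1  1  1  2  2  2  2
  i=3: 1  2  2  2  2  2  3  3  3  3
  i=4: 1  2  2  2  3  3  4  4  4  4
  i=5: 1  2  2  2  3  4  5  5  5  5
  i=6: 1  2  2  2  3  4  5  5  6  6
  i=7: 1  2  2  2  3  4  5  6  7  7
  i=8: 1  2  2  3  4  5  6  7  8  8
  i=9: 1  2  2  3  4  5  6  7  8  9
  i=10: 1  2  3  4  5  6  7  8  9  10

hence w(1..10) = (7, 2, 1, 5, 6, 9, 8, 4, 10, 3).

Rothe diagram D(w) (18 cells), 5 SE-corners (essential conditions):

[(1, 6, 0), (2, 1, 0), (6, 8, 5), (7, 4, 2), (9, 3, 2)]


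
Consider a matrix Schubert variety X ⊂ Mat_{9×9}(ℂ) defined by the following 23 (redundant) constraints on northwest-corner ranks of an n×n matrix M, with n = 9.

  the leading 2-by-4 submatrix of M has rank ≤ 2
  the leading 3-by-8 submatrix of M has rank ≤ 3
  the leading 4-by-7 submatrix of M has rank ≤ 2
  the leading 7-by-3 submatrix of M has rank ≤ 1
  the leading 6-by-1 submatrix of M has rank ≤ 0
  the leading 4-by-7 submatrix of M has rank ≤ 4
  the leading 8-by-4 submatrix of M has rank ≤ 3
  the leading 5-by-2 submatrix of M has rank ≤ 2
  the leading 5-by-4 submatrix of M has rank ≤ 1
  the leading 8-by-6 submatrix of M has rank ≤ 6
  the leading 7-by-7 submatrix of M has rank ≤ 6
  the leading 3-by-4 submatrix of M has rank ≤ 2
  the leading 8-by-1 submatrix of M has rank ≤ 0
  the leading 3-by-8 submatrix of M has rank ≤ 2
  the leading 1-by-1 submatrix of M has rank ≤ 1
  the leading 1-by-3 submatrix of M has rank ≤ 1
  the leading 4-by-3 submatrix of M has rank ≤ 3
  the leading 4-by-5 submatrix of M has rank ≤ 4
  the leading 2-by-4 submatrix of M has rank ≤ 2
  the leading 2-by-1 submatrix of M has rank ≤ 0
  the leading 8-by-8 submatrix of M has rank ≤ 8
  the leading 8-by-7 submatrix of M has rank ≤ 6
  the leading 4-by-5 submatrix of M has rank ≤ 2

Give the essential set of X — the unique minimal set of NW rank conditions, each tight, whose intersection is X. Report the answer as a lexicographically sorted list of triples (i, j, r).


Computing R[i][j] = min implied NW-rank bound (n=9, 23 conditions):

  row 1: 0, 1, 1, 1, 1, 1, 1, 1, 1
  row 2: 0, 1, 1, 1, 2, 2, 2, 2, 2
  row 3: 0, 1, 1, 1, 2, 2, 2, 2, 3
  row 4: 0, 1, 1, 1, 2, 2, 2, 3, 4
  row 5: 0, 1, 1, 1, 2, 3, 3, 4, 5
  row 6: 0, 1, 1, 2, 3, 4, 4, 5, 6
  row 7: 0, 1, 1, 2, 3, 4, 5, 6, 7
  row 8: 0, 1, 2, 3, 4, 5, 6, 7, 8
  row 9: 1, 2, 3, 4, 5, 6, 7, 8, 9

second differences of R give the permutation w = (2, 5, 9, 8, 6, 4, 7, 3, 1).

|D(w)|=23, |Ess(w)|=5:

[(3, 8, 2), (4, 7, 2), (5, 4, 1), (7, 3, 1), (8, 1, 0)]


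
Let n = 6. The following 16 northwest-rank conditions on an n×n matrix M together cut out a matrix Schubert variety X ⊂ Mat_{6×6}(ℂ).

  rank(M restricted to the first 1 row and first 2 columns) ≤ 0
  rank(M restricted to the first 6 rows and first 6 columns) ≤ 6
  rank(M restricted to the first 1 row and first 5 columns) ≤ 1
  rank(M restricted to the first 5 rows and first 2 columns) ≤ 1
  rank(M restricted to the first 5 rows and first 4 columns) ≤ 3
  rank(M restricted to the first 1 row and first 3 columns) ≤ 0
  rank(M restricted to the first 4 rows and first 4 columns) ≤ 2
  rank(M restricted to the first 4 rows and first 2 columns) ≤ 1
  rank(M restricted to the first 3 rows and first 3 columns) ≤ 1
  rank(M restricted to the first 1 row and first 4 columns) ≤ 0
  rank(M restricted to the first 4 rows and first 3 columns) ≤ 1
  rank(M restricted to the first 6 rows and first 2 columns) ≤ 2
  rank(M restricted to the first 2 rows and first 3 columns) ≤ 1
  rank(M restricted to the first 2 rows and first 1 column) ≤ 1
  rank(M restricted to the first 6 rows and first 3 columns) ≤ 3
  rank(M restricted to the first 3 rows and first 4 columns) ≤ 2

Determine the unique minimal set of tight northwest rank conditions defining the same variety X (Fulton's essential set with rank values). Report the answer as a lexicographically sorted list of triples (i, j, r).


The tightest implied rank at each (i,j), from the 16 conditions:

  R[1]: 0 0 0 0 1 1
  R[2]: 1 1 1 1 2 2
  R[3]: 1 1 1 2 3 3
  R[4]: 1 1 1 2 3 4
  R[5]: 1 1 2 3 4 5
  R[6]: 1 2 3 4 5 6

giving w = (5, 1, 4, 6, 3, 2) via Δ²R.

D(w) has 9 cells with 3 SE-corners; essential set:

[(1, 4, 0), (4, 3, 1), (5, 2, 1)]


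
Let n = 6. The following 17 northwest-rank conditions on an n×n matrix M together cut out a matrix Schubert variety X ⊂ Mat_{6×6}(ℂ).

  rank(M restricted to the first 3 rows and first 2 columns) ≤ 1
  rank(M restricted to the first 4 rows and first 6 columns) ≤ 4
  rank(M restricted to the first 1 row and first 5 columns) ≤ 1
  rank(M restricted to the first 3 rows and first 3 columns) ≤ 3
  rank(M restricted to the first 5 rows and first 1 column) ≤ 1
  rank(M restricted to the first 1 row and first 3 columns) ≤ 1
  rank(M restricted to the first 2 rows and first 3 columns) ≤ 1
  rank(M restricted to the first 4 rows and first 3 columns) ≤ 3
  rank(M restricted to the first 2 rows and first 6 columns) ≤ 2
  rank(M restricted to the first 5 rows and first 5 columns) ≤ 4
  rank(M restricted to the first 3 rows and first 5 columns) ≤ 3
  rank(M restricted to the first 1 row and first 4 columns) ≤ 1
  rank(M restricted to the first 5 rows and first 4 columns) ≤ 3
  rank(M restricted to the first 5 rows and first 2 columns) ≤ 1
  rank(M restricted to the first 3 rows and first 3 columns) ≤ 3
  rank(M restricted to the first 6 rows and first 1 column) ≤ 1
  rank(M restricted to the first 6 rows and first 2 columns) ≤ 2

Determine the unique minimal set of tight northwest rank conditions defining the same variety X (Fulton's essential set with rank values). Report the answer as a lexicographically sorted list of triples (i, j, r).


Computing R[i][j] = min implied NW-rank bound (n=6, 17 conditions):

  R[1]: 1 | 1 | 1 | 1 | 1 | 1
  R[2]: 1 | 1 | 1 | 2 | 2 | 2
  R[3]: 1 | 1 | 2 | 3 | 3 | 3
  R[4]: 1 | 1 | 2 | 3 | 4 | 4
  R[5]: 1 | 1 | 2 | 3 | 4 | 5
  R[6]: 1 | 2 | 3 | 4 | 5 | 6

the unique w with this rank table is (1, 4, 3, 5, 6, 2).

|D(w)|=5, |Ess(w)|=2:

[(2, 3, 1), (5, 2, 1)]


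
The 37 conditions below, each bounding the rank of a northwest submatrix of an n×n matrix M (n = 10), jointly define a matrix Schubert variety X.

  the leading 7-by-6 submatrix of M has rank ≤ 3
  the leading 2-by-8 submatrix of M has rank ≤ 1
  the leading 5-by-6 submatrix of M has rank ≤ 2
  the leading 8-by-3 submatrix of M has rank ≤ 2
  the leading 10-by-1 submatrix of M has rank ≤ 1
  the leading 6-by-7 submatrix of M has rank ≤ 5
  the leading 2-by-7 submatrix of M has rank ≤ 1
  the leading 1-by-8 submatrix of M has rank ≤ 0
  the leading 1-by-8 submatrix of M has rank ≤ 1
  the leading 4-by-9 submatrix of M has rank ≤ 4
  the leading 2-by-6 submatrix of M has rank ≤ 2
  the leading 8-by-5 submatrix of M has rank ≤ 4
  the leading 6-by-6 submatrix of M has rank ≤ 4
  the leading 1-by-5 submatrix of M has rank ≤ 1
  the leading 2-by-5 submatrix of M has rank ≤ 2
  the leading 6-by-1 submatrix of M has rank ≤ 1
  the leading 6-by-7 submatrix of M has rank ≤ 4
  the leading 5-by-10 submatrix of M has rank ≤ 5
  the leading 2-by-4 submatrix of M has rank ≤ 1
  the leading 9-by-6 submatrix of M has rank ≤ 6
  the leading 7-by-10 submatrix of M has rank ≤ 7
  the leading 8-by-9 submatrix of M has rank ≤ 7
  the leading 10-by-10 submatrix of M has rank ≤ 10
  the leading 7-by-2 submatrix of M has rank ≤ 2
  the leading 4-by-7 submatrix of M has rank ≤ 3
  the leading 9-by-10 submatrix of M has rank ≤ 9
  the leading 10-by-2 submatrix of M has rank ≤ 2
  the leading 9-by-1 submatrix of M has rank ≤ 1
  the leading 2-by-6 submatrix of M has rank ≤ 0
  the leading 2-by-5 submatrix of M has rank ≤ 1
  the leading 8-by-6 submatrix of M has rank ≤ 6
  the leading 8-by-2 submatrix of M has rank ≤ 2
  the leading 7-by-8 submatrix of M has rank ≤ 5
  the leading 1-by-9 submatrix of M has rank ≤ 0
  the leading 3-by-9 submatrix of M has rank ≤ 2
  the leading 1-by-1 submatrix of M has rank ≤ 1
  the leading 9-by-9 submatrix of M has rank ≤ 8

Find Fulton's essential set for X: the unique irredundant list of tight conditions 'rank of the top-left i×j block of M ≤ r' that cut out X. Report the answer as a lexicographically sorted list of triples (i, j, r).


The tightest implied rank at each (i,j), from the 37 conditions:

  i=1: 0 0 0 0 0 0 0 0 0 1
  i=2: 0 0 0 0 0 0 1 1 1 2
  i=3: 1 1 1 1 1 1 2 2 2 3
  i=4: 1 2 2 2 2 2 3 3 3 4
  i=5: 1 2 2 2 2 2 3 4 4 5
  i=6: 1 2 2 3 3 3 4 5 5 6
  i=7: 1 2 2 3 3 3 4 5 6 7
  i=8: 1 2 2 3 4 4 5 6 7 8
  i=9: 1 2 3 4 5 5 6 7 8 9
  i=10: 1 2 3 4 5 6 7 8 9 10

hence w(1..10) = (10, 7, 1, 2, 8, 4, 9, 5, 3, 6).

|D(w)|=24, |Ess(w)|=5:

[(1, 9, 0), (2, 6, 0), (5, 6, 2), (7, 6, 3), (8, 3, 2)]


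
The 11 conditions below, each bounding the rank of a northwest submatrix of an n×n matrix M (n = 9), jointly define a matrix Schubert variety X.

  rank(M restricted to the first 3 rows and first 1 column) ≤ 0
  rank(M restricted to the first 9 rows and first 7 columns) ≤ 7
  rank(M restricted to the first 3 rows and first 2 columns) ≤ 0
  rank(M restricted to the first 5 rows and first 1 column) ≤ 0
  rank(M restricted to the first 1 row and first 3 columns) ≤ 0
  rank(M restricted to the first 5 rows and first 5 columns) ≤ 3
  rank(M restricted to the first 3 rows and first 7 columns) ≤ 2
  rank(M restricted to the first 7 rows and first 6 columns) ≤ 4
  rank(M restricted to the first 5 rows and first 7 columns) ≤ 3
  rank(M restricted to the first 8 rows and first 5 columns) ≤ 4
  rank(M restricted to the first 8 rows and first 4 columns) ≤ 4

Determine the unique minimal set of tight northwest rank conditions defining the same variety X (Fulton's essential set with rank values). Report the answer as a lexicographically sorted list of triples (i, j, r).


Propagating the 11 rank bounds to every northwest block:

  row 1: 0 | 0 | 0 | 1 | 1 | 1 | 1 | 1 | 1
  row 2: 0 | 0 | 1 | 2 | 2 | 2 | 2 | 2 | 2
  row 3: 0 | 0 | 1 | 2 | 2 | 2 | 2 | 3 | 3
  row 4: 0 | 1 | 2 | 3 | 3 | 3 | 3 | 4 | 4
  row 5: 0 | 1 | 2 | 3 | 3 | 3 | 3 | 4 | 5
  row 6: 1 | 2 | 3 | 4 | 4 | 4 | 4 | 5 | 6
  row 7: 1 | 2 | 3 | 4 | 4 | 4 | 5 | 6 | 7
  row 8: 1 | 2 | 3 | 4 | 4 | 5 | 6 | 7 | 8
  row 9: 1 | 2 | 3 | 4 | 5 | 6 | 7 | 8 | 9

the unique w with this rank table is (4, 3, 8, 2, 9, 1, 7, 6, 5).

ℓ(w)=18; the 7 essential cells (i,j,r):

[(1, 3, 0), (3, 2, 0), (3, 7, 2), (5, 1, 0), (5, 7, 3), (7, 6, 4), (8, 5, 4)]


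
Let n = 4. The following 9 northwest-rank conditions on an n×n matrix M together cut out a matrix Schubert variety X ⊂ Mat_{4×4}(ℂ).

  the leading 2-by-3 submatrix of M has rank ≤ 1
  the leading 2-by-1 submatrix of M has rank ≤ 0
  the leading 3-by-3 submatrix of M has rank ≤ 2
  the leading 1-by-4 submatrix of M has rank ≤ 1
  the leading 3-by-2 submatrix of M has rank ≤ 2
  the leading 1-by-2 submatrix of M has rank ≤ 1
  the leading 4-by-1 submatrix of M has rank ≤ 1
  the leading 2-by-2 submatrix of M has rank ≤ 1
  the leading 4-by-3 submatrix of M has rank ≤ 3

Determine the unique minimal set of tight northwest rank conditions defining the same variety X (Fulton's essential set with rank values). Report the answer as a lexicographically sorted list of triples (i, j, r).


The tightest implied rank at each (i,j), from the 9 conditions:

  R[1]: 0 | 1 | 1 | 1
  R[2]: 0 | 1 | 1 | 2
  R[3]: 1 | 2 | 2 | 3
  R[4]: 1 | 2 | 3 | 4

hence w(1..4) = (2, 4, 1, 3).

2 SE-corners of the 3-cell Rothe diagram give Ess(w):

[(2, 1, 0), (2, 3, 1)]


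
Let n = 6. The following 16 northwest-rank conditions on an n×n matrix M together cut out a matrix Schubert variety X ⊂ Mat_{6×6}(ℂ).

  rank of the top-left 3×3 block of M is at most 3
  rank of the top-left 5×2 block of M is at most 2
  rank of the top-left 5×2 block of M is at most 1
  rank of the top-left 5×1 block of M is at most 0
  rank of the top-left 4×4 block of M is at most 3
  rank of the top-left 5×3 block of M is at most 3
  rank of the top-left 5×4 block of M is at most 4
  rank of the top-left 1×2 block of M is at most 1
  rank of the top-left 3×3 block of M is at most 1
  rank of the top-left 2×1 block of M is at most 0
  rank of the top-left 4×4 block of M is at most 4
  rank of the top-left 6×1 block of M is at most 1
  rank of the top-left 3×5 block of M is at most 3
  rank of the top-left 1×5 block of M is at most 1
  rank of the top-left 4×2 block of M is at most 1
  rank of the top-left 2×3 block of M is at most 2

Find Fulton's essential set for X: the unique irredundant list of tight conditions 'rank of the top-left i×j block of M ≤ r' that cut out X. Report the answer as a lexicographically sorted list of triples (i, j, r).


Computing R[i][j] = min implied NW-rank bound (n=6, 16 conditions):

  row 1: 0 | 1 | 1 | 1 | 1 | 1
  row 2: 0 | 1 | 1 | 2 | 2 | 2
  row 3: 0 | 1 | 1 | 2 | 3 | 3
  row 4: 0 | 1 | 2 | 3 | 4 | 4
  row 5: 0 | 1 | 2 | 3 | 4 | 5
  row 6: 1 | 2 | 3 | 4 | 5 | 6

giving w = (2, 4, 5, 3, 6, 1) via Δ²R.

ℓ(w)=7; the 2 essential cells (i,j,r):

[(3, 3, 1), (5, 1, 0)]


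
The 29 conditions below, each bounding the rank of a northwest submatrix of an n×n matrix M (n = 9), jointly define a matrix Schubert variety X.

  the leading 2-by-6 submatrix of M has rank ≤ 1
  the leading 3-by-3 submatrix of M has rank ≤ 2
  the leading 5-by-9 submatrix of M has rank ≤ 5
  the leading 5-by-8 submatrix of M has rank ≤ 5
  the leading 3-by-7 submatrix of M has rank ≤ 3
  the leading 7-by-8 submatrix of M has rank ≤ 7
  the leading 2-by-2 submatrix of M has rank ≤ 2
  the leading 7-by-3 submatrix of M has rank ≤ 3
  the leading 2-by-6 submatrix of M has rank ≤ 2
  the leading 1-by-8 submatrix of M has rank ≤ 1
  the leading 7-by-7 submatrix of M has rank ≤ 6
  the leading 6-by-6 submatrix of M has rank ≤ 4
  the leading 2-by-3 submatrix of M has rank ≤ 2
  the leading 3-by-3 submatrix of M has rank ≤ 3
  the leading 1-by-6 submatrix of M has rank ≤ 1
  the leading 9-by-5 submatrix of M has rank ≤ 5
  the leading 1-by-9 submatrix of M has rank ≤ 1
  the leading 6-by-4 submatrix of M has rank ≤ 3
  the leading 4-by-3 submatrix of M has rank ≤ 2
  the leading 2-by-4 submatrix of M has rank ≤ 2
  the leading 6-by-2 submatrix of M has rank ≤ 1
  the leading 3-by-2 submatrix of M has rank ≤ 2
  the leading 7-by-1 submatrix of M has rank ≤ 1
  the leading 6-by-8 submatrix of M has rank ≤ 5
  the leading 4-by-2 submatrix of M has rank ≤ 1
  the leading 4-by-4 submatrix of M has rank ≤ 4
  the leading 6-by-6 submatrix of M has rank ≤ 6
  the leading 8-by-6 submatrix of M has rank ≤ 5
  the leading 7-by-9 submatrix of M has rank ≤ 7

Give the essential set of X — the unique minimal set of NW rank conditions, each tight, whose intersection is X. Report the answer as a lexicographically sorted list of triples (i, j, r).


Propagating the 29 rank bounds to every northwest block:

  row 1: 1 | 1 | 1 | 1 | 1 | 1 | 1 | 1 | 1
  row 2: 1 | 1 | 1 | 1 | 1 | 1 | 2 | 2 | 2
  row 3: 1 | 1 | 2 | 2 | 2 | 2 | 3 | 3 | 3
  row 4: 1 | 1 | 2 | 3 | 3 | 3 | 4 | 4 | 4
  row 5: 1 | 1 | 2 | 3 | 4 | 4 | 5 | 5 | 5
  row 6: 1 | 1 | 2 | 3 | 4 | 4 | 5 | 5 | 6
  row 7: 1 | 2 | 3 | 4 | 5 | 5 | 6 | 6 | 7
  row 8: 1 | 2 | 3 | 4 | 5 | 5 | 6 | 7 | 8
  row 9: 1 | 2 | 3 | 4 | 5 | 6 | 7 | 8 | 9

the unique w with this rank table is (1, 7, 3, 4, 5, 9, 2, 8, 6).

Rothe diagram D(w) (12 cells), 5 SE-corners (essential conditions):

[(2, 6, 1), (6, 2, 1), (6, 6, 4), (6, 8, 5), (8, 6, 5)]


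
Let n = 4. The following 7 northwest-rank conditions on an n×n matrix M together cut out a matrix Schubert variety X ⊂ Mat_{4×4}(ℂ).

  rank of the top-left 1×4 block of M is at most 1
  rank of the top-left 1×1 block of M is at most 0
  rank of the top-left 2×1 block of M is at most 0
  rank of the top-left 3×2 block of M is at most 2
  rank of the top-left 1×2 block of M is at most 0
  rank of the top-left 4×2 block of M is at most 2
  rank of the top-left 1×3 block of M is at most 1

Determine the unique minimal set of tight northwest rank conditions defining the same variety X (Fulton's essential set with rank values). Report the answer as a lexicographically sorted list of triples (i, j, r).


Computing R[i][j] = min implied NW-rank bound (n=4, 7 conditions):

  0  0  1  1
  0  1  2  2
  1  2  3  3
  1  2  3  4

so w = (3, 2, 1, 4).

D(w) has 3 cells with 2 SE-corners; essential set:

[(1, 2, 0), (2, 1, 0)]


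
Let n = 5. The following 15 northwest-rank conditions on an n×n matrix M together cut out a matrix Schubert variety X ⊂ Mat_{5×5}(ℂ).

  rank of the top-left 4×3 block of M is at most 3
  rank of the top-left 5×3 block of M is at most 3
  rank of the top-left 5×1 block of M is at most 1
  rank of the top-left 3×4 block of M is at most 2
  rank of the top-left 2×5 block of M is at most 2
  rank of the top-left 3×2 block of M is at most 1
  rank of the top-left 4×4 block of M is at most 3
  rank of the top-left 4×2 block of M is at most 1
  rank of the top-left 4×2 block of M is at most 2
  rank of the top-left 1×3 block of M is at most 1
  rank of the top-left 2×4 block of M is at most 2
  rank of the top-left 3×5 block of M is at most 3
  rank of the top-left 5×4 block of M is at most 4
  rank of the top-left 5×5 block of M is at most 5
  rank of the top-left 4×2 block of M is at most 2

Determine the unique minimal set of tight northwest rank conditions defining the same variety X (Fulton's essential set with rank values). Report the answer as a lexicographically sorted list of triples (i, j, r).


Computing R[i][j] = min implied NW-rank bound (n=5, 15 conditions):

  R[1]: 1, 1, 1, 1, 1
  R[2]: 1, 1, 2, 2, 2
  R[3]: 1, 1, 2, 2, 3
  R[4]: 1, 1, 2, 3, 4
  R[5]: 1, 2, 3, 4, 5

second differences of R give the permutation w = (1, 3, 5, 4, 2).

|D(w)|=4, |Ess(w)|=2:

[(3, 4, 2), (4, 2, 1)]


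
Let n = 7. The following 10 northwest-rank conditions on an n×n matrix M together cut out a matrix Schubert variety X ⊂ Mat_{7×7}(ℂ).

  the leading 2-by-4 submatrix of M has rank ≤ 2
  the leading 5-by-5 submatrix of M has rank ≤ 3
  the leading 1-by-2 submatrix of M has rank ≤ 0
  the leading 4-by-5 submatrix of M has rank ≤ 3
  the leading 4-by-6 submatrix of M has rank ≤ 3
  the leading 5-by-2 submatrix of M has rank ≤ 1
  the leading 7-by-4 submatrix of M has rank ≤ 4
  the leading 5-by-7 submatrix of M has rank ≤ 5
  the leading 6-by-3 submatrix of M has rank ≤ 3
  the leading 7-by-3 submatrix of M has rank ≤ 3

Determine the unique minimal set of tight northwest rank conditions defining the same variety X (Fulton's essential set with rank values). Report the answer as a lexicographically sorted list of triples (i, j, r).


Rank table r_w(7×7) implied by the 10 constraints:

  R[1]: 0 | 0 | 1 | 1 | 1 | 1 | 1
  R[2]: 1 | 1 | 2 | 2 | 2 | 2 | 2
  R[3]: 1 | 1 | 2 | 3 | 3 | 3 | 3
  R[4]: 1 | 1 | 2 | 3 | 3 | 3 | 4
  R[5]: 1 | 1 | 2 | 3 | 3 | 4 | 5
  R[6]: 1 | 2 | 3 | 4 | 4 | 5 | 6
  R[7]: 1 | 2 | 3 | 4 | 5 | 6 | 7

giving w = (3, 1, 4, 7, 6, 2, 5) via Δ²R.

|D(w)|=8, |Ess(w)|=4:

[(1, 2, 0), (4, 6, 3), (5, 2, 1), (5, 5, 3)]


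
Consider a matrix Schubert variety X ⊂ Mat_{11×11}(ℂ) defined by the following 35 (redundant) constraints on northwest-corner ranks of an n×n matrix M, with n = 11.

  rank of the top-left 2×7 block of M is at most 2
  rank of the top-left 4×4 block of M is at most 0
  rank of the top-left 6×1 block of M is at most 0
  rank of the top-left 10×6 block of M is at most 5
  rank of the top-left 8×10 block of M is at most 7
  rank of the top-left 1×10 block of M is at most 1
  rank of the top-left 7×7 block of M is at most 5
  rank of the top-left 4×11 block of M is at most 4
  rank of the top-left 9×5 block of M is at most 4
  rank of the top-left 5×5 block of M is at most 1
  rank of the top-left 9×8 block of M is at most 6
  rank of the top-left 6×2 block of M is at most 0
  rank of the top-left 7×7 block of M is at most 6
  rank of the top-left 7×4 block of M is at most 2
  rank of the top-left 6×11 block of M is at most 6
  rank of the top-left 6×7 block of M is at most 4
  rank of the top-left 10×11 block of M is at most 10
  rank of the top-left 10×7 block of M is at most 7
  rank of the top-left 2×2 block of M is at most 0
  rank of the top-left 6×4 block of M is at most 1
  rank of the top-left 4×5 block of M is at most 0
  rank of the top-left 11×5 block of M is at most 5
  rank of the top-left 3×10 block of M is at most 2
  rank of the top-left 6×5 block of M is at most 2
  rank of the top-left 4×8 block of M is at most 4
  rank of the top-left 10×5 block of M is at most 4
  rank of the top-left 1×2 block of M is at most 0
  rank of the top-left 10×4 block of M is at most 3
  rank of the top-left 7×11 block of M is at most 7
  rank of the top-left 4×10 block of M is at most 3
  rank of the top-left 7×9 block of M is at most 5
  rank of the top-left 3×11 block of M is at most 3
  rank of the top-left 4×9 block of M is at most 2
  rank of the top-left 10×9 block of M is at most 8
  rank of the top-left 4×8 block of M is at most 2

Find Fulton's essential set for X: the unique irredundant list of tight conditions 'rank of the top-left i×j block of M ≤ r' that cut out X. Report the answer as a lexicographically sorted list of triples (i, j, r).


Propagating the 35 rank bounds to every northwest block:

  i=1: 0, 0, 0, 0, 0, 1, 1, 1, 1, 1, 1
  i=2: 0, 0, 0, 0, 0, 1, 2, 2, 2, 2, 2
  i=3: 0, 0, 0, 0, 0, 1, 2, 2, 2, 2, 3
  i=4: 0, 0, 0, 0, 0, 1, 2, 2, 2, 3, 4
  i=5: 0, 0, 1, 1, 1, 2, 3, 3, 3, 4, 5
  i=6: 0, 0, 1, 1, 2, 3, 4, 4, 4, 5, 6
  i=7: 1, 1, 2, 2, 3, 4, 5, 5, 5, 6, 7
  i=8: 1, 2, 3, 3, 4, 5, 6, 6, 6, 7, 8
  i=9: 1, 2, 3, 3, 4, 5, 6, 6, 7, 8, 9
  i=10: 1, 2, 3, 3, 4, 5, 6, 7, 8, 9, 10
  i=11: 1, 2, 3, 4, 5, 6, 7, 8, 9, 10, 11

hence w(1..11) = (6, 7, 11, 10, 3, 5, 1, 2, 9, 8, 4).

D(w) has 33 cells with 7 SE-corners; essential set:

[(3, 10, 2), (4, 5, 0), (4, 9, 2), (6, 2, 0), (6, 4, 1), (9, 8, 6), (10, 4, 3)]
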